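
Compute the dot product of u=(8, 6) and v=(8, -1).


u . v = u_x*v_x + u_y*v_y = 8*8 + 6*(-1)
= 64 + (-6) = 58

58


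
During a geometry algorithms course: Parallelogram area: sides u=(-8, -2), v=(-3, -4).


|u x v| = |(-8)*(-4) - (-2)*(-3)|
= |32 - 6| = 26

26


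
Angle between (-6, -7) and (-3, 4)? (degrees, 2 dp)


u.v = -10, |u| = sqrt(85) = 9.2195, |v| = sqrt(25) = 5
cos(theta) = u.v/(|u||v|) = -10/sqrt(2125) = -0.21693
theta = acos(-0.21693) = 102.53 degrees

102.53 degrees


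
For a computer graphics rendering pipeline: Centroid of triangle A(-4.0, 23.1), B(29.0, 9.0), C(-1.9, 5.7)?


Centroid = ((x_A+x_B+x_C)/3, (y_A+y_B+y_C)/3)
= (((-4)+29+(-1.9))/3, (23.1+9+5.7)/3)
= (7.7, 12.6)

(7.7, 12.6)


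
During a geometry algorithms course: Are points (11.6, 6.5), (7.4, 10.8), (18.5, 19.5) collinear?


Cross product: (7.4-11.6)*(19.5-6.5) - (10.8-6.5)*(18.5-11.6)
= -84.27

No, not collinear


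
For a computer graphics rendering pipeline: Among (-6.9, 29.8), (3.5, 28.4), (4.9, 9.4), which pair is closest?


d(P0,P1) = 10.4938, d(P0,P2) = 23.5669, d(P1,P2) = 19.0515
Closest: P0 and P1

Closest pair: (-6.9, 29.8) and (3.5, 28.4), distance = 10.4938


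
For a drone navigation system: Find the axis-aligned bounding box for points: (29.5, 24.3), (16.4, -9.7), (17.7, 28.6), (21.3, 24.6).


x range: [16.4, 29.5]
y range: [-9.7, 28.6]
Bounding box: (16.4,-9.7) to (29.5,28.6)

(16.4,-9.7) to (29.5,28.6)


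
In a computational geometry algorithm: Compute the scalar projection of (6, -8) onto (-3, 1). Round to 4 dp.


u.v = -26, |v| = sqrt(10) = 3.1623
Scalar projection = u.v / |v| = -26 / sqrt(10) = -8.2219

-8.2219


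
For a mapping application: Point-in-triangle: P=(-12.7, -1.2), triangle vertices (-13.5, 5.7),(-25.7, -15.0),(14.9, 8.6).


Cross products: AB x AP = 100.74, BC x BP = 253.48, CA x CP = 198.28
All same sign? yes

Yes, inside


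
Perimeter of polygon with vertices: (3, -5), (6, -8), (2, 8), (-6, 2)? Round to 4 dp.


Sides: (3, -5)->(6, -8): sqrt(18) = 4.242641, (6, -8)->(2, 8): sqrt(272) = 16.492423, (2, 8)->(-6, 2): sqrt(100) = 10, (-6, 2)->(3, -5): sqrt(130) = 11.401754
Sum = 42.136818
Perimeter = 42.1368

42.1368


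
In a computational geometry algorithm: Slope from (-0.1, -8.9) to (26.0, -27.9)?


slope = (y2-y1)/(x2-x1) = ((-27.9)-(-8.9))/(26-(-0.1)) = (-19)/26.1 = -0.728

-0.728


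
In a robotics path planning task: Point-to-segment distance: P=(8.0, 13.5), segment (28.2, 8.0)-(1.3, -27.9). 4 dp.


Project P onto AB: t = 0.1719 (clamped to [0,1])
Closest point on segment: (23.576, 1.8289)
Distance: 19.4634

19.4634


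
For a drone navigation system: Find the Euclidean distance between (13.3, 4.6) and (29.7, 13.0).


dx=16.4, dy=8.4
d^2 = 16.4^2 + 8.4^2 = 339.52
d = sqrt(339.52) = 18.4261

18.4261


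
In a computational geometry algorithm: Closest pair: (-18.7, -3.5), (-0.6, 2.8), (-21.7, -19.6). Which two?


d(P0,P1) = 19.1651, d(P0,P2) = 16.3771, d(P1,P2) = 30.7729
Closest: P0 and P2

Closest pair: (-18.7, -3.5) and (-21.7, -19.6), distance = 16.3771


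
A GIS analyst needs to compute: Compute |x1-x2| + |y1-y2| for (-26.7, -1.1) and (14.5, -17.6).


|(-26.7)-14.5| + |(-1.1)-(-17.6)| = 41.2 + 16.5 = 57.7

57.7


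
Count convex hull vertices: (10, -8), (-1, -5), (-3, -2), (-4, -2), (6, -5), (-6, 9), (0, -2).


Convex hull vertices (CCW): (-6, 9), (-4, -2), (-1, -5), (10, -8)
Count = 4

4


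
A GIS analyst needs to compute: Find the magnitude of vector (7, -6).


|u| = sqrt(7^2 + (-6)^2) = sqrt(85) = 9.2195

9.2195


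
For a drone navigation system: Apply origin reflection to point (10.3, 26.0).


Reflection over origin: (x,y) -> (-x,-y)
(10.3, 26) -> (-10.3, -26)

(-10.3, -26)


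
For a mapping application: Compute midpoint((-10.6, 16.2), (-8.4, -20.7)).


M = (((-10.6)+(-8.4))/2, (16.2+(-20.7))/2)
= (-9.5, -2.25)

(-9.5, -2.25)


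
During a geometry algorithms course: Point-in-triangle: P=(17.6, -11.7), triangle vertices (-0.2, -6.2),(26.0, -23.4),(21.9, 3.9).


Cross products: AB x AP = 162.06, BC x BP = 181.35, CA x CP = 301.33
All same sign? yes

Yes, inside


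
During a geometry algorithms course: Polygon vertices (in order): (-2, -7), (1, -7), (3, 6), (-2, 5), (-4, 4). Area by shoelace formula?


Shoelace sum: ((-2)*(-7) - 1*(-7)) + (1*6 - 3*(-7)) + (3*5 - (-2)*6) + ((-2)*4 - (-4)*5) + ((-4)*(-7) - (-2)*4)
= 123
Area = |123|/2 = 61.5

61.5


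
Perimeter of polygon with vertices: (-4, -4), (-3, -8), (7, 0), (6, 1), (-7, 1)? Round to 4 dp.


Sides: (-4, -4)->(-3, -8): sqrt(17) = 4.123106, (-3, -8)->(7, 0): sqrt(164) = 12.806248, (7, 0)->(6, 1): sqrt(2) = 1.414214, (6, 1)->(-7, 1): sqrt(169) = 13, (-7, 1)->(-4, -4): sqrt(34) = 5.830952
Sum = 37.17452
Perimeter = 37.1745

37.1745


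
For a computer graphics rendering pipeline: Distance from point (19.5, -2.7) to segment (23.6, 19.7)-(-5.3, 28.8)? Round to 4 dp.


Project P onto AB: t = 0 (clamped to [0,1])
Closest point on segment: (23.6, 19.7)
Distance: 22.7721

22.7721


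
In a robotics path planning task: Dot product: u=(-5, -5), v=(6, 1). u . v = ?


u . v = u_x*v_x + u_y*v_y = (-5)*6 + (-5)*1
= (-30) + (-5) = -35

-35


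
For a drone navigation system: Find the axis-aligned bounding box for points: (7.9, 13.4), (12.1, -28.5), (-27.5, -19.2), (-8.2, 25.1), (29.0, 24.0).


x range: [-27.5, 29]
y range: [-28.5, 25.1]
Bounding box: (-27.5,-28.5) to (29,25.1)

(-27.5,-28.5) to (29,25.1)


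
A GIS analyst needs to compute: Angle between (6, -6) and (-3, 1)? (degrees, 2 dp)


u.v = -24, |u| = sqrt(72) = 8.4853, |v| = sqrt(10) = 3.1623
cos(theta) = u.v/(|u||v|) = -24/sqrt(720) = -0.894427
theta = acos(-0.894427) = 153.43 degrees

153.43 degrees


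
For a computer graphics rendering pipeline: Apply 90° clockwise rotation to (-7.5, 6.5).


90° CW: (x,y) -> (y, -x)
(-7.5,6.5) -> (6.5, 7.5)

(6.5, 7.5)


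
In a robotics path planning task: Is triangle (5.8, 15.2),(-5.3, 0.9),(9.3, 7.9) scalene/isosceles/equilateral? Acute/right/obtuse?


Side lengths squared: AB^2=327.7, BC^2=262.16, CA^2=65.54
Sorted: [65.54, 262.16, 327.7]
By sides: Scalene, By angles: Right

Scalene, Right


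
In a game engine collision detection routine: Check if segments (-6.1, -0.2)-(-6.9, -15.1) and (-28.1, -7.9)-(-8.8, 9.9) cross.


Cross products: d1=-242.99, d2=-516.32, d3=-321.64, d4=-48.31
d1*d2 < 0 and d3*d4 < 0? no

No, they don't intersect


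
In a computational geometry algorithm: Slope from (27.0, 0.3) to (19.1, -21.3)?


slope = (y2-y1)/(x2-x1) = ((-21.3)-0.3)/(19.1-27) = (-21.6)/(-7.9) = 2.7342

2.7342


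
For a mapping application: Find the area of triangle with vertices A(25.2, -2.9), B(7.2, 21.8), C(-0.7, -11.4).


Area = |x_A(y_B-y_C) + x_B(y_C-y_A) + x_C(y_A-y_B)|/2
= |836.64 + (-61.2) + 17.29|/2
= 792.73/2 = 396.365

396.365


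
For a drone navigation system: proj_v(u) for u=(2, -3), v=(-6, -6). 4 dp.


u.v = 6, |v| = sqrt(72) = 8.4853
Scalar projection = u.v / |v| = 6 / sqrt(72) = 0.7071

0.7071


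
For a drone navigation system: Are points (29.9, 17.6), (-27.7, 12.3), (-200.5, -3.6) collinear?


Cross product: ((-27.7)-29.9)*((-3.6)-17.6) - (12.3-17.6)*((-200.5)-29.9)
= 0

Yes, collinear


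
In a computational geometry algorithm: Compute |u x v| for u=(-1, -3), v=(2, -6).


|u x v| = |(-1)*(-6) - (-3)*2|
= |6 - (-6)| = 12

12


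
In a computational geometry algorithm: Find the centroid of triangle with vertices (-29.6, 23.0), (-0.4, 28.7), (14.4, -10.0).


Centroid = ((x_A+x_B+x_C)/3, (y_A+y_B+y_C)/3)
= (((-29.6)+(-0.4)+14.4)/3, (23+28.7+(-10))/3)
= (-5.2, 13.9)

(-5.2, 13.9)


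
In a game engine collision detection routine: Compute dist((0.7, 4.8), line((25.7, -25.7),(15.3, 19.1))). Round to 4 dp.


|cross product| = 802.8
|line direction| = sqrt(2115.2) = 45.9913
Distance = 802.8/sqrt(2115.2) = 17.4555

17.4555


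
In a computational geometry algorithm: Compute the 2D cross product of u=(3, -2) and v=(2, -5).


u x v = u_x*v_y - u_y*v_x = 3*(-5) - (-2)*2
= (-15) - (-4) = -11

-11


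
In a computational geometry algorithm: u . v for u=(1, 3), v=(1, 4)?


u . v = u_x*v_x + u_y*v_y = 1*1 + 3*4
= 1 + 12 = 13

13


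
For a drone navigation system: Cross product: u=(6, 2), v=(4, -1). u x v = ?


u x v = u_x*v_y - u_y*v_x = 6*(-1) - 2*4
= (-6) - 8 = -14

-14


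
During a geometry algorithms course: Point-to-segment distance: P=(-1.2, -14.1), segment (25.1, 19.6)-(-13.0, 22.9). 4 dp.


Project P onto AB: t = 0.6091 (clamped to [0,1])
Closest point on segment: (1.893, 21.6101)
Distance: 35.8438

35.8438


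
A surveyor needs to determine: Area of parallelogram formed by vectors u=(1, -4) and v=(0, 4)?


|u x v| = |1*4 - (-4)*0|
= |4 - 0| = 4

4


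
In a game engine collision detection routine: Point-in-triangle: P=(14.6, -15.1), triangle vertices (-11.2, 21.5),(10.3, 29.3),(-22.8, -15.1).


Cross products: AB x AP = -988.14, BC x BP = 1660.56, CA x CP = -1368.84
All same sign? no

No, outside


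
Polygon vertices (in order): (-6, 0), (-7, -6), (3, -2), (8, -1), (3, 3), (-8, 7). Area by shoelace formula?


Shoelace sum: ((-6)*(-6) - (-7)*0) + ((-7)*(-2) - 3*(-6)) + (3*(-1) - 8*(-2)) + (8*3 - 3*(-1)) + (3*7 - (-8)*3) + ((-8)*0 - (-6)*7)
= 195
Area = |195|/2 = 97.5

97.5


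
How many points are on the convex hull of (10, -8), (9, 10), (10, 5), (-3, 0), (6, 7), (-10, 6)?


Convex hull vertices (CCW): (-10, 6), (-3, 0), (10, -8), (10, 5), (9, 10)
Count = 5

5


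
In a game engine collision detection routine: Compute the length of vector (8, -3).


|u| = sqrt(8^2 + (-3)^2) = sqrt(73) = 8.544

8.544


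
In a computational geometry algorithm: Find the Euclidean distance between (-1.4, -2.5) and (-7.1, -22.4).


dx=-5.7, dy=-19.9
d^2 = (-5.7)^2 + (-19.9)^2 = 428.5
d = sqrt(428.5) = 20.7002

20.7002


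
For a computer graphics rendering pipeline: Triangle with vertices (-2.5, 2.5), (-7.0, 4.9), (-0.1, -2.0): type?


Side lengths squared: AB^2=26.01, BC^2=95.22, CA^2=26.01
Sorted: [26.01, 26.01, 95.22]
By sides: Isosceles, By angles: Obtuse

Isosceles, Obtuse


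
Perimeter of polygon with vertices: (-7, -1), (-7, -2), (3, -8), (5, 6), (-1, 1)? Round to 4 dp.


Sides: (-7, -1)->(-7, -2): sqrt(1) = 1, (-7, -2)->(3, -8): sqrt(136) = 11.661904, (3, -8)->(5, 6): sqrt(200) = 14.142136, (5, 6)->(-1, 1): sqrt(61) = 7.81025, (-1, 1)->(-7, -1): sqrt(40) = 6.324555
Sum = 40.938845
Perimeter = 40.9388

40.9388


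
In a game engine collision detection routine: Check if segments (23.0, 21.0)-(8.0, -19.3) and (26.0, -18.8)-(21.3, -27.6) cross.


Cross products: d1=-213.46, d2=-156.05, d3=717.9, d4=660.49
d1*d2 < 0 and d3*d4 < 0? no

No, they don't intersect


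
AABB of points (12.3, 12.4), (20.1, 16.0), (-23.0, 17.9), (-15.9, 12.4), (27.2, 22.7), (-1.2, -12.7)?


x range: [-23, 27.2]
y range: [-12.7, 22.7]
Bounding box: (-23,-12.7) to (27.2,22.7)

(-23,-12.7) to (27.2,22.7)


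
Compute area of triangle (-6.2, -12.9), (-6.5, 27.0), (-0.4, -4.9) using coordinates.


Area = |x_A(y_B-y_C) + x_B(y_C-y_A) + x_C(y_A-y_B)|/2
= |(-197.78) + (-52) + 15.96|/2
= 233.82/2 = 116.91

116.91


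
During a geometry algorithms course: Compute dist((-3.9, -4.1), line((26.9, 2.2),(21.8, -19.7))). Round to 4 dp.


|cross product| = 642.39
|line direction| = sqrt(505.62) = 22.486
Distance = 642.39/sqrt(505.62) = 28.5684

28.5684


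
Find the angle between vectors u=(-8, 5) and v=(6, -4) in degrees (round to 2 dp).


u.v = -68, |u| = sqrt(89) = 9.434, |v| = sqrt(52) = 7.2111
cos(theta) = u.v/(|u||v|) = -68/sqrt(4628) = -0.999568
theta = acos(-0.999568) = 178.32 degrees

178.32 degrees


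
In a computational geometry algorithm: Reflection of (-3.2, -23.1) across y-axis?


Reflection over y-axis: (x,y) -> (-x,y)
(-3.2, -23.1) -> (3.2, -23.1)

(3.2, -23.1)


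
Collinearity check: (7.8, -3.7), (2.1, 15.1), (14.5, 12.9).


Cross product: (2.1-7.8)*(12.9-(-3.7)) - (15.1-(-3.7))*(14.5-7.8)
= -220.58

No, not collinear


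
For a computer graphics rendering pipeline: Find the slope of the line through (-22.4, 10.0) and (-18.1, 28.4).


slope = (y2-y1)/(x2-x1) = (28.4-10)/((-18.1)-(-22.4)) = 18.4/4.3 = 4.2791

4.2791


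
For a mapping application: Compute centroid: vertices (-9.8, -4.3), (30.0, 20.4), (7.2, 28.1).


Centroid = ((x_A+x_B+x_C)/3, (y_A+y_B+y_C)/3)
= (((-9.8)+30+7.2)/3, ((-4.3)+20.4+28.1)/3)
= (9.1333, 14.7333)

(9.1333, 14.7333)


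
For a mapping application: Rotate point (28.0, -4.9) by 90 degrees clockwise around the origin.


90° CW: (x,y) -> (y, -x)
(28,-4.9) -> (-4.9, -28)

(-4.9, -28)


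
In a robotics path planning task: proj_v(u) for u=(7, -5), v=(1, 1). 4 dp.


u.v = 2, |v| = sqrt(2) = 1.4142
Scalar projection = u.v / |v| = 2 / sqrt(2) = 1.4142

1.4142


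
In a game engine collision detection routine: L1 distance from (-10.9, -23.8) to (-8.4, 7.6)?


|(-10.9)-(-8.4)| + |(-23.8)-7.6| = 2.5 + 31.4 = 33.9

33.9


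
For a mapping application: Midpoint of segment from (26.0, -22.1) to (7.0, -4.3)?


M = ((26+7)/2, ((-22.1)+(-4.3))/2)
= (16.5, -13.2)

(16.5, -13.2)


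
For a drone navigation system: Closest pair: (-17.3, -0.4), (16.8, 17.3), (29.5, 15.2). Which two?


d(P0,P1) = 38.42, d(P0,P2) = 49.3315, d(P1,P2) = 12.8725
Closest: P1 and P2

Closest pair: (16.8, 17.3) and (29.5, 15.2), distance = 12.8725


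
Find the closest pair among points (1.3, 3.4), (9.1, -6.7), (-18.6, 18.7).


d(P0,P1) = 12.7613, d(P0,P2) = 25.1018, d(P1,P2) = 37.5826
Closest: P0 and P1

Closest pair: (1.3, 3.4) and (9.1, -6.7), distance = 12.7613


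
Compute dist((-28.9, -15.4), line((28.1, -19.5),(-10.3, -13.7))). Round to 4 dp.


|cross product| = 173.16
|line direction| = sqrt(1508.2) = 38.8356
Distance = 173.16/sqrt(1508.2) = 4.4588

4.4588


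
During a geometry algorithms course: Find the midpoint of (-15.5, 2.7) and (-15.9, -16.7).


M = (((-15.5)+(-15.9))/2, (2.7+(-16.7))/2)
= (-15.7, -7)

(-15.7, -7)


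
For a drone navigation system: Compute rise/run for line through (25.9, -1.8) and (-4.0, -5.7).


slope = (y2-y1)/(x2-x1) = ((-5.7)-(-1.8))/((-4)-25.9) = (-3.9)/(-29.9) = 0.1304

0.1304


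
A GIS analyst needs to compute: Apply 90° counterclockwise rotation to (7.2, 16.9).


90° CCW: (x,y) -> (-y, x)
(7.2,16.9) -> (-16.9, 7.2)

(-16.9, 7.2)


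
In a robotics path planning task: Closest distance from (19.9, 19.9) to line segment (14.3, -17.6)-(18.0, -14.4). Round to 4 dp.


Project P onto AB: t = 1 (clamped to [0,1])
Closest point on segment: (18, -14.4)
Distance: 34.3526

34.3526


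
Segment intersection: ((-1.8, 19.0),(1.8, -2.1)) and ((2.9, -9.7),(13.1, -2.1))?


Cross products: d1=328.46, d2=85.88, d3=-4.15, d4=238.43
d1*d2 < 0 and d3*d4 < 0? no

No, they don't intersect


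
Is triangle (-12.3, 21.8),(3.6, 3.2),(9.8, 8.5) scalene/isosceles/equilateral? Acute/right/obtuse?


Side lengths squared: AB^2=598.77, BC^2=66.53, CA^2=665.3
Sorted: [66.53, 598.77, 665.3]
By sides: Scalene, By angles: Right

Scalene, Right


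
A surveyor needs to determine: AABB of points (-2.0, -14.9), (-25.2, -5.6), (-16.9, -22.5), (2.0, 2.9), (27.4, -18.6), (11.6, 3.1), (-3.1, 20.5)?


x range: [-25.2, 27.4]
y range: [-22.5, 20.5]
Bounding box: (-25.2,-22.5) to (27.4,20.5)

(-25.2,-22.5) to (27.4,20.5)


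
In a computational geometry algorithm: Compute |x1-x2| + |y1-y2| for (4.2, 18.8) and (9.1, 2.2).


|4.2-9.1| + |18.8-2.2| = 4.9 + 16.6 = 21.5

21.5


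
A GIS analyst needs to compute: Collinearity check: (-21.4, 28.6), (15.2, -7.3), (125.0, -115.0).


Cross product: (15.2-(-21.4))*((-115)-28.6) - ((-7.3)-28.6)*(125-(-21.4))
= 0

Yes, collinear


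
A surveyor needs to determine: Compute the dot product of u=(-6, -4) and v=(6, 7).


u . v = u_x*v_x + u_y*v_y = (-6)*6 + (-4)*7
= (-36) + (-28) = -64

-64


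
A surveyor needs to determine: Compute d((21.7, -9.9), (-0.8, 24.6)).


dx=-22.5, dy=34.5
d^2 = (-22.5)^2 + 34.5^2 = 1696.5
d = sqrt(1696.5) = 41.1886

41.1886


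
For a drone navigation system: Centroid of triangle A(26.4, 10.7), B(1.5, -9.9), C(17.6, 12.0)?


Centroid = ((x_A+x_B+x_C)/3, (y_A+y_B+y_C)/3)
= ((26.4+1.5+17.6)/3, (10.7+(-9.9)+12)/3)
= (15.1667, 4.2667)

(15.1667, 4.2667)


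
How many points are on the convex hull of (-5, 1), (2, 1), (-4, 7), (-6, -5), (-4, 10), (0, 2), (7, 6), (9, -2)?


Convex hull vertices (CCW): (-6, -5), (9, -2), (7, 6), (-4, 10)
Count = 4

4


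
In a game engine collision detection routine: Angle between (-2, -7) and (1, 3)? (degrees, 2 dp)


u.v = -23, |u| = sqrt(53) = 7.2801, |v| = sqrt(10) = 3.1623
cos(theta) = u.v/(|u||v|) = -23/sqrt(530) = -0.999056
theta = acos(-0.999056) = 177.51 degrees

177.51 degrees


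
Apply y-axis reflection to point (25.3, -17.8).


Reflection over y-axis: (x,y) -> (-x,y)
(25.3, -17.8) -> (-25.3, -17.8)

(-25.3, -17.8)


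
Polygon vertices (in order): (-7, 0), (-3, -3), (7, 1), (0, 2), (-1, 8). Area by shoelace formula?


Shoelace sum: ((-7)*(-3) - (-3)*0) + ((-3)*1 - 7*(-3)) + (7*2 - 0*1) + (0*8 - (-1)*2) + ((-1)*0 - (-7)*8)
= 111
Area = |111|/2 = 55.5

55.5


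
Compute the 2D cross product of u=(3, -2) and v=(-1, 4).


u x v = u_x*v_y - u_y*v_x = 3*4 - (-2)*(-1)
= 12 - 2 = 10

10


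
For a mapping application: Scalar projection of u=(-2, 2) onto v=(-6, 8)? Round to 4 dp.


u.v = 28, |v| = sqrt(100) = 10
Scalar projection = u.v / |v| = 28 / sqrt(100) = 2.8

2.8


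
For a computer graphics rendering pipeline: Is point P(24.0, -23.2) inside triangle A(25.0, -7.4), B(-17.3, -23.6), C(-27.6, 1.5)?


Cross products: AB x AP = 652.14, BC x BP = -1040.75, CA x CP = -839.98
All same sign? no

No, outside


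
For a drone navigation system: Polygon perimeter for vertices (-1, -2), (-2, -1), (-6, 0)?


Sides: (-1, -2)->(-2, -1): sqrt(2) = 1.414214, (-2, -1)->(-6, 0): sqrt(17) = 4.123106, (-6, 0)->(-1, -2): sqrt(29) = 5.385165
Sum = 10.922485
Perimeter = 10.9225

10.9225


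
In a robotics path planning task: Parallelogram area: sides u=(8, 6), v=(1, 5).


|u x v| = |8*5 - 6*1|
= |40 - 6| = 34

34


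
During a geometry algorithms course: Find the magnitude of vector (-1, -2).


|u| = sqrt((-1)^2 + (-2)^2) = sqrt(5) = 2.2361

2.2361


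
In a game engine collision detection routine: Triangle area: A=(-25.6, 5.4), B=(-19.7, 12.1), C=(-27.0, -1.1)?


Area = |x_A(y_B-y_C) + x_B(y_C-y_A) + x_C(y_A-y_B)|/2
= |(-337.92) + 128.05 + 180.9|/2
= 28.97/2 = 14.485

14.485


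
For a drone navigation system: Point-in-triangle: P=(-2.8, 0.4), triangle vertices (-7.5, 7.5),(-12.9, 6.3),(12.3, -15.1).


Cross products: AB x AP = 43.98, BC x BP = 67.46, CA x CP = 34.36
All same sign? yes

Yes, inside


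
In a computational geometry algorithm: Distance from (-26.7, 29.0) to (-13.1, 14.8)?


dx=13.6, dy=-14.2
d^2 = 13.6^2 + (-14.2)^2 = 386.6
d = sqrt(386.6) = 19.6621

19.6621


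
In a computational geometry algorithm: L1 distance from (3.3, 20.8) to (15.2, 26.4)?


|3.3-15.2| + |20.8-26.4| = 11.9 + 5.6 = 17.5

17.5


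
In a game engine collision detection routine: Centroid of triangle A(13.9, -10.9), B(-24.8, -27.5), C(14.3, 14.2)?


Centroid = ((x_A+x_B+x_C)/3, (y_A+y_B+y_C)/3)
= ((13.9+(-24.8)+14.3)/3, ((-10.9)+(-27.5)+14.2)/3)
= (1.1333, -8.0667)

(1.1333, -8.0667)


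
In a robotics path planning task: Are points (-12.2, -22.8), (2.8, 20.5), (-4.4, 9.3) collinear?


Cross product: (2.8-(-12.2))*(9.3-(-22.8)) - (20.5-(-22.8))*((-4.4)-(-12.2))
= 143.76

No, not collinear


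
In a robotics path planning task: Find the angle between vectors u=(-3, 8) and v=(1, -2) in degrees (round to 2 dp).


u.v = -19, |u| = sqrt(73) = 8.544, |v| = sqrt(5) = 2.2361
cos(theta) = u.v/(|u||v|) = -19/sqrt(365) = -0.994505
theta = acos(-0.994505) = 173.99 degrees

173.99 degrees


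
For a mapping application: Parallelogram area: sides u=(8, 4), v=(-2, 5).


|u x v| = |8*5 - 4*(-2)|
= |40 - (-8)| = 48

48


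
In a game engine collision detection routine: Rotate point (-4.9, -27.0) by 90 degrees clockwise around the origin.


90° CW: (x,y) -> (y, -x)
(-4.9,-27) -> (-27, 4.9)

(-27, 4.9)


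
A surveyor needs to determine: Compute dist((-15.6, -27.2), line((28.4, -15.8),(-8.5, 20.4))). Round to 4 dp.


|cross product| = 2013.46
|line direction| = sqrt(2672.05) = 51.6919
Distance = 2013.46/sqrt(2672.05) = 38.9512

38.9512


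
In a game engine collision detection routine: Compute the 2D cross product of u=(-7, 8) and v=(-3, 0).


u x v = u_x*v_y - u_y*v_x = (-7)*0 - 8*(-3)
= 0 - (-24) = 24

24


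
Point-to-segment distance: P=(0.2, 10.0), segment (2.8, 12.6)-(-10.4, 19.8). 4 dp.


Project P onto AB: t = 0.069 (clamped to [0,1])
Closest point on segment: (1.8892, 13.0968)
Distance: 3.5275

3.5275


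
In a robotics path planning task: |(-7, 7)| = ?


|u| = sqrt((-7)^2 + 7^2) = sqrt(98) = 9.8995

9.8995


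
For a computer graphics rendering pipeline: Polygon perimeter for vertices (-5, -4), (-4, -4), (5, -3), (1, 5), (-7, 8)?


Sides: (-5, -4)->(-4, -4): sqrt(1) = 1, (-4, -4)->(5, -3): sqrt(82) = 9.055385, (5, -3)->(1, 5): sqrt(80) = 8.944272, (1, 5)->(-7, 8): sqrt(73) = 8.544004, (-7, 8)->(-5, -4): sqrt(148) = 12.165525
Sum = 39.709186
Perimeter = 39.7092

39.7092


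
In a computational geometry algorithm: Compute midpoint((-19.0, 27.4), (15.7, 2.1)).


M = (((-19)+15.7)/2, (27.4+2.1)/2)
= (-1.65, 14.75)

(-1.65, 14.75)


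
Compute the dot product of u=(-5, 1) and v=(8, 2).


u . v = u_x*v_x + u_y*v_y = (-5)*8 + 1*2
= (-40) + 2 = -38

-38


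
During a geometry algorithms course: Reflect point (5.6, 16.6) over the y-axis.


Reflection over y-axis: (x,y) -> (-x,y)
(5.6, 16.6) -> (-5.6, 16.6)

(-5.6, 16.6)


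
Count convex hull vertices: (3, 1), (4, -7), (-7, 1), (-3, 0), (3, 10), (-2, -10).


Convex hull vertices (CCW): (-7, 1), (-2, -10), (4, -7), (3, 10)
Count = 4

4


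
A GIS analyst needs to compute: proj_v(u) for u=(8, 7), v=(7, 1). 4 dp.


u.v = 63, |v| = sqrt(50) = 7.0711
Scalar projection = u.v / |v| = 63 / sqrt(50) = 8.9095

8.9095


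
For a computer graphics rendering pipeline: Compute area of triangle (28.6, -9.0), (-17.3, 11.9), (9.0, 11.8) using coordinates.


Area = |x_A(y_B-y_C) + x_B(y_C-y_A) + x_C(y_A-y_B)|/2
= |2.86 + (-359.84) + (-188.1)|/2
= 545.08/2 = 272.54

272.54


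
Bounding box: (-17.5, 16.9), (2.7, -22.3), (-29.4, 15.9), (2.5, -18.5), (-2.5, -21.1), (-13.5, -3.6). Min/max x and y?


x range: [-29.4, 2.7]
y range: [-22.3, 16.9]
Bounding box: (-29.4,-22.3) to (2.7,16.9)

(-29.4,-22.3) to (2.7,16.9)


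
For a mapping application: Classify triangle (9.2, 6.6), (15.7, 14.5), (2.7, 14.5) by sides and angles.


Side lengths squared: AB^2=104.66, BC^2=169, CA^2=104.66
Sorted: [104.66, 104.66, 169]
By sides: Isosceles, By angles: Acute

Isosceles, Acute


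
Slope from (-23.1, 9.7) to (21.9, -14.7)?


slope = (y2-y1)/(x2-x1) = ((-14.7)-9.7)/(21.9-(-23.1)) = (-24.4)/45 = -0.5422

-0.5422


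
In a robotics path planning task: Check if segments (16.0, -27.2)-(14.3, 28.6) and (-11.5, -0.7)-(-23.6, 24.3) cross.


Cross products: d1=-366.85, d2=-999.53, d3=1489.45, d4=2122.13
d1*d2 < 0 and d3*d4 < 0? no

No, they don't intersect


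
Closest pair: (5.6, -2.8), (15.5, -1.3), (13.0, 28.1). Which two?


d(P0,P1) = 10.013, d(P0,P2) = 31.7737, d(P1,P2) = 29.5061
Closest: P0 and P1

Closest pair: (5.6, -2.8) and (15.5, -1.3), distance = 10.013


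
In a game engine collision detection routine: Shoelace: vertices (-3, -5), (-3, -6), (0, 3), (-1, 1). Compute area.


Shoelace sum: ((-3)*(-6) - (-3)*(-5)) + ((-3)*3 - 0*(-6)) + (0*1 - (-1)*3) + ((-1)*(-5) - (-3)*1)
= 5
Area = |5|/2 = 2.5

2.5


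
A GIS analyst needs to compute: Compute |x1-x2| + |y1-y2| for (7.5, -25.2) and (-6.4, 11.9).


|7.5-(-6.4)| + |(-25.2)-11.9| = 13.9 + 37.1 = 51

51


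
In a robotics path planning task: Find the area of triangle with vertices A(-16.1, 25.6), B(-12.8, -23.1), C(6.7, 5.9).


Area = |x_A(y_B-y_C) + x_B(y_C-y_A) + x_C(y_A-y_B)|/2
= |466.9 + 252.16 + 326.29|/2
= 1045.35/2 = 522.675

522.675


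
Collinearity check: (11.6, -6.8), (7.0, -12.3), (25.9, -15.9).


Cross product: (7-11.6)*((-15.9)-(-6.8)) - ((-12.3)-(-6.8))*(25.9-11.6)
= 120.51

No, not collinear


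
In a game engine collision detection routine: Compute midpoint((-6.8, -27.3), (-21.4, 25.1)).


M = (((-6.8)+(-21.4))/2, ((-27.3)+25.1)/2)
= (-14.1, -1.1)

(-14.1, -1.1)


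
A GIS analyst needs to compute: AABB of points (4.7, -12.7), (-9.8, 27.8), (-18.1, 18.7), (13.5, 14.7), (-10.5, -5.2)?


x range: [-18.1, 13.5]
y range: [-12.7, 27.8]
Bounding box: (-18.1,-12.7) to (13.5,27.8)

(-18.1,-12.7) to (13.5,27.8)


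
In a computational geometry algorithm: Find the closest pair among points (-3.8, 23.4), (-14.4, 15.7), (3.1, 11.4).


d(P0,P1) = 13.1015, d(P0,P2) = 13.8423, d(P1,P2) = 18.0205
Closest: P0 and P1

Closest pair: (-3.8, 23.4) and (-14.4, 15.7), distance = 13.1015


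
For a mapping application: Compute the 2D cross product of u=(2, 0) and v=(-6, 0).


u x v = u_x*v_y - u_y*v_x = 2*0 - 0*(-6)
= 0 - 0 = 0

0


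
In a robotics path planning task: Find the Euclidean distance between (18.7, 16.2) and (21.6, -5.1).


dx=2.9, dy=-21.3
d^2 = 2.9^2 + (-21.3)^2 = 462.1
d = sqrt(462.1) = 21.4965

21.4965


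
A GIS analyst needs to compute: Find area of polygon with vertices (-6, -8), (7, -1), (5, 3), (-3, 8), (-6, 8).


Shoelace sum: ((-6)*(-1) - 7*(-8)) + (7*3 - 5*(-1)) + (5*8 - (-3)*3) + ((-3)*8 - (-6)*8) + ((-6)*(-8) - (-6)*8)
= 257
Area = |257|/2 = 128.5

128.5


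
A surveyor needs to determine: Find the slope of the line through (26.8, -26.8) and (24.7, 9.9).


slope = (y2-y1)/(x2-x1) = (9.9-(-26.8))/(24.7-26.8) = 36.7/(-2.1) = -17.4762

-17.4762


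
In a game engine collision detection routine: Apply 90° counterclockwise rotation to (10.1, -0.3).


90° CCW: (x,y) -> (-y, x)
(10.1,-0.3) -> (0.3, 10.1)

(0.3, 10.1)


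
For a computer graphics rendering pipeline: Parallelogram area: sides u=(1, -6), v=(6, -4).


|u x v| = |1*(-4) - (-6)*6|
= |(-4) - (-36)| = 32

32


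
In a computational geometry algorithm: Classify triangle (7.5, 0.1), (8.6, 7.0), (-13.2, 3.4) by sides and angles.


Side lengths squared: AB^2=48.82, BC^2=488.2, CA^2=439.38
Sorted: [48.82, 439.38, 488.2]
By sides: Scalene, By angles: Right

Scalene, Right


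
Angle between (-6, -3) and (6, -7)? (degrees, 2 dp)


u.v = -15, |u| = sqrt(45) = 6.7082, |v| = sqrt(85) = 9.2195
cos(theta) = u.v/(|u||v|) = -15/sqrt(3825) = -0.242536
theta = acos(-0.242536) = 104.04 degrees

104.04 degrees


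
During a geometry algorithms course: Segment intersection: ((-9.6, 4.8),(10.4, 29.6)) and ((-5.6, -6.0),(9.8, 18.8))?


Cross products: d1=265.52, d2=151.44, d3=-315.2, d4=-201.12
d1*d2 < 0 and d3*d4 < 0? no

No, they don't intersect


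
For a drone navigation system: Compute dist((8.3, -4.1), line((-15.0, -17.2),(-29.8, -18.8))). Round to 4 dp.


|cross product| = 156.6
|line direction| = sqrt(221.6) = 14.8862
Distance = 156.6/sqrt(221.6) = 10.5198

10.5198


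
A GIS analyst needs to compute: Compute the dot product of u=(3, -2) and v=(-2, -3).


u . v = u_x*v_x + u_y*v_y = 3*(-2) + (-2)*(-3)
= (-6) + 6 = 0

0


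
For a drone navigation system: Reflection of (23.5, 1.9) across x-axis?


Reflection over x-axis: (x,y) -> (x,-y)
(23.5, 1.9) -> (23.5, -1.9)

(23.5, -1.9)


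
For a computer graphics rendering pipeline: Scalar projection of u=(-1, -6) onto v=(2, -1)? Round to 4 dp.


u.v = 4, |v| = sqrt(5) = 2.2361
Scalar projection = u.v / |v| = 4 / sqrt(5) = 1.7889

1.7889


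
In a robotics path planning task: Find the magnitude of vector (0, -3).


|u| = sqrt(0^2 + (-3)^2) = sqrt(9) = 3

3


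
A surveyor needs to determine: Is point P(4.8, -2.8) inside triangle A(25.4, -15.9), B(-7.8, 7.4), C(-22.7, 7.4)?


Cross products: AB x AP = 45.06, BC x BP = 151.98, CA x CP = 150.13
All same sign? yes

Yes, inside


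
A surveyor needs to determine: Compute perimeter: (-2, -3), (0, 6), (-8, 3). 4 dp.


Sides: (-2, -3)->(0, 6): sqrt(85) = 9.219544, (0, 6)->(-8, 3): sqrt(73) = 8.544004, (-8, 3)->(-2, -3): sqrt(72) = 8.485281
Sum = 26.248829
Perimeter = 26.2488

26.2488


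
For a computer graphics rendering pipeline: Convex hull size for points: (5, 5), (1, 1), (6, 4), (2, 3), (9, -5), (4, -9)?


Convex hull vertices (CCW): (1, 1), (4, -9), (9, -5), (6, 4), (5, 5), (2, 3)
Count = 6

6


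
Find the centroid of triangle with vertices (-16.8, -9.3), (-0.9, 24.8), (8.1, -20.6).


Centroid = ((x_A+x_B+x_C)/3, (y_A+y_B+y_C)/3)
= (((-16.8)+(-0.9)+8.1)/3, ((-9.3)+24.8+(-20.6))/3)
= (-3.2, -1.7)

(-3.2, -1.7)


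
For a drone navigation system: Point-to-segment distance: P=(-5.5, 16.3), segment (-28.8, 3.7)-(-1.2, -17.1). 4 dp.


Project P onto AB: t = 0.319 (clamped to [0,1])
Closest point on segment: (-19.9959, -2.935)
Distance: 24.0856

24.0856


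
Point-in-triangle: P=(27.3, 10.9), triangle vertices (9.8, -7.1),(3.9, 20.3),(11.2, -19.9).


Cross products: AB x AP = -585.7, BC x BP = 872.06, CA x CP = -249.2
All same sign? no

No, outside


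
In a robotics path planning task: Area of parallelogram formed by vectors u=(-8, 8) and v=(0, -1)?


|u x v| = |(-8)*(-1) - 8*0|
= |8 - 0| = 8

8


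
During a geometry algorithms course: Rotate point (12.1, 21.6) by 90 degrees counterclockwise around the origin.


90° CCW: (x,y) -> (-y, x)
(12.1,21.6) -> (-21.6, 12.1)

(-21.6, 12.1)


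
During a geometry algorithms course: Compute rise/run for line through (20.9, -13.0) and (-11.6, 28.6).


slope = (y2-y1)/(x2-x1) = (28.6-(-13))/((-11.6)-20.9) = 41.6/(-32.5) = -1.28

-1.28


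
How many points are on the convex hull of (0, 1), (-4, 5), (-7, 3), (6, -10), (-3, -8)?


Convex hull vertices (CCW): (-7, 3), (-3, -8), (6, -10), (0, 1), (-4, 5)
Count = 5

5


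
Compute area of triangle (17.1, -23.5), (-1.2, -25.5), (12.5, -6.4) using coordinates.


Area = |x_A(y_B-y_C) + x_B(y_C-y_A) + x_C(y_A-y_B)|/2
= |(-326.61) + (-20.52) + 25|/2
= 322.13/2 = 161.065

161.065


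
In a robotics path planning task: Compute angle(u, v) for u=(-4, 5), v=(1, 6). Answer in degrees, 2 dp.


u.v = 26, |u| = sqrt(41) = 6.4031, |v| = sqrt(37) = 6.0828
cos(theta) = u.v/(|u||v|) = 26/sqrt(1517) = 0.667545
theta = acos(0.667545) = 48.12 degrees

48.12 degrees


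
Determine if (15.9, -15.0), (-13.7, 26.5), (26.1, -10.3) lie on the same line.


Cross product: ((-13.7)-15.9)*((-10.3)-(-15)) - (26.5-(-15))*(26.1-15.9)
= -562.42

No, not collinear


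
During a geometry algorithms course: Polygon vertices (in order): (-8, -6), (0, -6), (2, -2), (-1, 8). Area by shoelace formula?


Shoelace sum: ((-8)*(-6) - 0*(-6)) + (0*(-2) - 2*(-6)) + (2*8 - (-1)*(-2)) + ((-1)*(-6) - (-8)*8)
= 144
Area = |144|/2 = 72

72


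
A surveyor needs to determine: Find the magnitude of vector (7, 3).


|u| = sqrt(7^2 + 3^2) = sqrt(58) = 7.6158

7.6158


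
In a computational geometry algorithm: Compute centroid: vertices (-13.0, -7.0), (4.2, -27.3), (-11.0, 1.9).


Centroid = ((x_A+x_B+x_C)/3, (y_A+y_B+y_C)/3)
= (((-13)+4.2+(-11))/3, ((-7)+(-27.3)+1.9)/3)
= (-6.6, -10.8)

(-6.6, -10.8)


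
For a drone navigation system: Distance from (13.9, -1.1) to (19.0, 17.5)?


dx=5.1, dy=18.6
d^2 = 5.1^2 + 18.6^2 = 371.97
d = sqrt(371.97) = 19.2865

19.2865


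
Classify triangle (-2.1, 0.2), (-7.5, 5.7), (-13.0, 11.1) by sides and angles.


Side lengths squared: AB^2=59.41, BC^2=59.41, CA^2=237.62
Sorted: [59.41, 59.41, 237.62]
By sides: Isosceles, By angles: Obtuse

Isosceles, Obtuse


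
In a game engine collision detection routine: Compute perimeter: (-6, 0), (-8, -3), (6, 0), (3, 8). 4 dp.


Sides: (-6, 0)->(-8, -3): sqrt(13) = 3.605551, (-8, -3)->(6, 0): sqrt(205) = 14.317821, (6, 0)->(3, 8): sqrt(73) = 8.544004, (3, 8)->(-6, 0): sqrt(145) = 12.041595
Sum = 38.508971
Perimeter = 38.509

38.509


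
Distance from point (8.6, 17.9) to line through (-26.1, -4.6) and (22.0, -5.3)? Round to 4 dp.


|cross product| = 1106.54
|line direction| = sqrt(2314.1) = 48.1051
Distance = 1106.54/sqrt(2314.1) = 23.0026

23.0026


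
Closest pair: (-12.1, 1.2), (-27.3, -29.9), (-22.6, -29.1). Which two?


d(P0,P1) = 34.6157, d(P0,P2) = 32.0677, d(P1,P2) = 4.7676
Closest: P1 and P2

Closest pair: (-27.3, -29.9) and (-22.6, -29.1), distance = 4.7676


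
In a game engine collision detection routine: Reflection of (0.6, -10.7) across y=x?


Reflection over y=x: (x,y) -> (y,x)
(0.6, -10.7) -> (-10.7, 0.6)

(-10.7, 0.6)


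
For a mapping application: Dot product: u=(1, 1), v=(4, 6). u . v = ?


u . v = u_x*v_x + u_y*v_y = 1*4 + 1*6
= 4 + 6 = 10

10


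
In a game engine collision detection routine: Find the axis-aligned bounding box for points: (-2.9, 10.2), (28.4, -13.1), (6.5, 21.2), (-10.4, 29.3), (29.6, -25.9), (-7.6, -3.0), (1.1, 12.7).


x range: [-10.4, 29.6]
y range: [-25.9, 29.3]
Bounding box: (-10.4,-25.9) to (29.6,29.3)

(-10.4,-25.9) to (29.6,29.3)


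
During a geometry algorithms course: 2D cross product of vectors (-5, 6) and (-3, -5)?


u x v = u_x*v_y - u_y*v_x = (-5)*(-5) - 6*(-3)
= 25 - (-18) = 43

43


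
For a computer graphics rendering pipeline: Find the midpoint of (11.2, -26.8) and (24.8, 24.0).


M = ((11.2+24.8)/2, ((-26.8)+24)/2)
= (18, -1.4)

(18, -1.4)


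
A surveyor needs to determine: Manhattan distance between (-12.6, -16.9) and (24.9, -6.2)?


|(-12.6)-24.9| + |(-16.9)-(-6.2)| = 37.5 + 10.7 = 48.2

48.2


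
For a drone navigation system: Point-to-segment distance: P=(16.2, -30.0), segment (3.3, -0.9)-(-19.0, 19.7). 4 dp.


Project P onto AB: t = 0 (clamped to [0,1])
Closest point on segment: (3.3, -0.9)
Distance: 31.8311

31.8311


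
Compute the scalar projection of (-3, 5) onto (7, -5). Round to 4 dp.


u.v = -46, |v| = sqrt(74) = 8.6023
Scalar projection = u.v / |v| = -46 / sqrt(74) = -5.3474

-5.3474


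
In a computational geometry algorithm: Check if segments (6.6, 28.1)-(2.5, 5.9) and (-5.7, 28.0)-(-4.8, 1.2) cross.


Cross products: d1=329.73, d2=199.87, d3=-272.65, d4=-142.79
d1*d2 < 0 and d3*d4 < 0? no

No, they don't intersect


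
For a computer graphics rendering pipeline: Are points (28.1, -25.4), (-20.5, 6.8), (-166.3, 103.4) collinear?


Cross product: ((-20.5)-28.1)*(103.4-(-25.4)) - (6.8-(-25.4))*((-166.3)-28.1)
= 0

Yes, collinear


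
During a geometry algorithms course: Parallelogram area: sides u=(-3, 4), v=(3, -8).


|u x v| = |(-3)*(-8) - 4*3|
= |24 - 12| = 12

12


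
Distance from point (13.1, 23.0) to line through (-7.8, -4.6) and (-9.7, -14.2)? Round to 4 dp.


|cross product| = 148.2
|line direction| = sqrt(95.77) = 9.7862
Distance = 148.2/sqrt(95.77) = 15.1438

15.1438


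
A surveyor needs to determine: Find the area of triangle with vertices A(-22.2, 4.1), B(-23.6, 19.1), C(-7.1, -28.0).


Area = |x_A(y_B-y_C) + x_B(y_C-y_A) + x_C(y_A-y_B)|/2
= |(-1045.62) + 757.56 + 106.5|/2
= 181.56/2 = 90.78

90.78


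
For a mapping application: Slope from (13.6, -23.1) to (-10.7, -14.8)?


slope = (y2-y1)/(x2-x1) = ((-14.8)-(-23.1))/((-10.7)-13.6) = 8.3/(-24.3) = -0.3416

-0.3416


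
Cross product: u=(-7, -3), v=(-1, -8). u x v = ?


u x v = u_x*v_y - u_y*v_x = (-7)*(-8) - (-3)*(-1)
= 56 - 3 = 53

53


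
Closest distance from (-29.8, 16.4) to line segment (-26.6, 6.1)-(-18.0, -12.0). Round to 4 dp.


Project P onto AB: t = 0 (clamped to [0,1])
Closest point on segment: (-26.6, 6.1)
Distance: 10.7856

10.7856


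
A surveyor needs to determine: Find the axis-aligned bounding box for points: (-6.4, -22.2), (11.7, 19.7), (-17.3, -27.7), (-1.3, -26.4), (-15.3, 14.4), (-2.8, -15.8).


x range: [-17.3, 11.7]
y range: [-27.7, 19.7]
Bounding box: (-17.3,-27.7) to (11.7,19.7)

(-17.3,-27.7) to (11.7,19.7)


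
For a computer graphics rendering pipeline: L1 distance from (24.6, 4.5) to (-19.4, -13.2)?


|24.6-(-19.4)| + |4.5-(-13.2)| = 44 + 17.7 = 61.7

61.7


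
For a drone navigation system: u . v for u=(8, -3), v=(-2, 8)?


u . v = u_x*v_x + u_y*v_y = 8*(-2) + (-3)*8
= (-16) + (-24) = -40

-40


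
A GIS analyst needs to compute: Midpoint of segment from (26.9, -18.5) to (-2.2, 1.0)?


M = ((26.9+(-2.2))/2, ((-18.5)+1)/2)
= (12.35, -8.75)

(12.35, -8.75)


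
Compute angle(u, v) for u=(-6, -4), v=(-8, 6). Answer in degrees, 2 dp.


u.v = 24, |u| = sqrt(52) = 7.2111, |v| = sqrt(100) = 10
cos(theta) = u.v/(|u||v|) = 24/sqrt(5200) = 0.33282
theta = acos(0.33282) = 70.56 degrees

70.56 degrees


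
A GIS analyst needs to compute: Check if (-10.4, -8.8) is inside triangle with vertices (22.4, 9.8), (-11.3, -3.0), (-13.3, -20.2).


Cross products: AB x AP = 206.98, BC x BP = 27.08, CA x CP = 319.98
All same sign? yes

Yes, inside


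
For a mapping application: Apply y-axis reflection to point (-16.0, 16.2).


Reflection over y-axis: (x,y) -> (-x,y)
(-16, 16.2) -> (16, 16.2)

(16, 16.2)


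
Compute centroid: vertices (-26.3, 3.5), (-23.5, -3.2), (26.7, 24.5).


Centroid = ((x_A+x_B+x_C)/3, (y_A+y_B+y_C)/3)
= (((-26.3)+(-23.5)+26.7)/3, (3.5+(-3.2)+24.5)/3)
= (-7.7, 8.2667)

(-7.7, 8.2667)


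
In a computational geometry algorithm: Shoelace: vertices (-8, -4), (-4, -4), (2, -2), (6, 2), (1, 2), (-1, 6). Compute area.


Shoelace sum: ((-8)*(-4) - (-4)*(-4)) + ((-4)*(-2) - 2*(-4)) + (2*2 - 6*(-2)) + (6*2 - 1*2) + (1*6 - (-1)*2) + ((-1)*(-4) - (-8)*6)
= 118
Area = |118|/2 = 59

59


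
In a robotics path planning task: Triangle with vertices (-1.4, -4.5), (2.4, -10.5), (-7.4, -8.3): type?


Side lengths squared: AB^2=50.44, BC^2=100.88, CA^2=50.44
Sorted: [50.44, 50.44, 100.88]
By sides: Isosceles, By angles: Right

Isosceles, Right


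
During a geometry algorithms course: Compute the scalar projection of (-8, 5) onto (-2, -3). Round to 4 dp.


u.v = 1, |v| = sqrt(13) = 3.6056
Scalar projection = u.v / |v| = 1 / sqrt(13) = 0.2774

0.2774


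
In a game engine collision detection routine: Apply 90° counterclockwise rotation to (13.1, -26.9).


90° CCW: (x,y) -> (-y, x)
(13.1,-26.9) -> (26.9, 13.1)

(26.9, 13.1)


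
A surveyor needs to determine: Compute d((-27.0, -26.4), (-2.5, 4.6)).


dx=24.5, dy=31
d^2 = 24.5^2 + 31^2 = 1561.25
d = sqrt(1561.25) = 39.5127

39.5127


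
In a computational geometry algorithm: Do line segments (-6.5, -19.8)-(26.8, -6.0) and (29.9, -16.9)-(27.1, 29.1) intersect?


Cross products: d1=1682.52, d2=112.08, d3=-405.75, d4=1164.69
d1*d2 < 0 and d3*d4 < 0? no

No, they don't intersect


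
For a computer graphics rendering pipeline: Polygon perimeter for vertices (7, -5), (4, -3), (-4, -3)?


Sides: (7, -5)->(4, -3): sqrt(13) = 3.605551, (4, -3)->(-4, -3): sqrt(64) = 8, (-4, -3)->(7, -5): sqrt(125) = 11.18034
Sum = 22.785891
Perimeter = 22.7859

22.7859


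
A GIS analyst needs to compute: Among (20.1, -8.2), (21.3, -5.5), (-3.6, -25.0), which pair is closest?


d(P0,P1) = 2.9547, d(P0,P2) = 29.0505, d(P1,P2) = 31.6269
Closest: P0 and P1

Closest pair: (20.1, -8.2) and (21.3, -5.5), distance = 2.9547


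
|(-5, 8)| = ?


|u| = sqrt((-5)^2 + 8^2) = sqrt(89) = 9.434

9.434


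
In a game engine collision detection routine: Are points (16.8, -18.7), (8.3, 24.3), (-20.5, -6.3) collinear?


Cross product: (8.3-16.8)*((-6.3)-(-18.7)) - (24.3-(-18.7))*((-20.5)-16.8)
= 1498.5

No, not collinear
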